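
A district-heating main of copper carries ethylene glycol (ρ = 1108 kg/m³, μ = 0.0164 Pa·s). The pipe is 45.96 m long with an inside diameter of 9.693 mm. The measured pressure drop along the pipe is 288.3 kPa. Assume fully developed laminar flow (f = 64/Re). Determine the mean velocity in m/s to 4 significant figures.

For laminar flow, f = 64/Re with Re = ρVD/μ, so Darcy-Weisbach reduces to ΔP = 32μLV/D². Solving for V: V = ΔP·D²/(32μL) = 2.883e+05·(0.009693)²/(32·0.0164·45.96) = 1.123 m/s.
Check: Re = ρVD/μ = 1108·1.123·0.009693/0.0164 = 735.4 < 2300, so the laminar assumption holds.

V ≈ 1.123 m/s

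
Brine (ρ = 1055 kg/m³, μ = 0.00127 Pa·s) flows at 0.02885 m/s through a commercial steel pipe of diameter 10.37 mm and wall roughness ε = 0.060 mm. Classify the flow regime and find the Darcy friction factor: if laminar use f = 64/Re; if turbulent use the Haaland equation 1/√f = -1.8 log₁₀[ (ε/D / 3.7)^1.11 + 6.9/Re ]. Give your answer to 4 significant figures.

Re = ρVD/μ = 1055·0.02885·0.01037/0.00127 = 248.5.
Re < 2300 → laminar, so f = 64/Re = 0.2575 (roughness is irrelevant in laminar flow).

f ≈ 0.2575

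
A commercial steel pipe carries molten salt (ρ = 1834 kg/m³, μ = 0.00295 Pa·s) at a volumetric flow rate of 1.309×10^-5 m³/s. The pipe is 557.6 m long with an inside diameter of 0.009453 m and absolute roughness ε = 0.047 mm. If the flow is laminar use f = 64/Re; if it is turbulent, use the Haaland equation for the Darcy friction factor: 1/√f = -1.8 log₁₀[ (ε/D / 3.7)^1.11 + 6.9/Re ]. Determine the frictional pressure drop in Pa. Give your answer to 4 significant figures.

Cross-sectional area A = πD²/4 = π(0.009453)²/4 = 7.018e-05 m²; mean velocity V = Q/A = 1.309e-05/7.018e-05 = 0.1865 m/s.
Reynolds number Re = ρVD/μ = 1834 · 0.1865 · 0.009453 / 0.00295 = 1096.
Re < 2300 → laminar flow, so f = 64/Re = 64/1096 = 0.05839 (the turbulent correlation is not needed).
Darcy-Weisbach: ΔP = f(L/D)(ρV²/2) = 0.05839·(557.6/0.009453)·(1834·0.1865²/2) = 0.05839·5.899e+04·31.9 = 1.099e+05 Pa.

ΔP ≈ 109900 Pa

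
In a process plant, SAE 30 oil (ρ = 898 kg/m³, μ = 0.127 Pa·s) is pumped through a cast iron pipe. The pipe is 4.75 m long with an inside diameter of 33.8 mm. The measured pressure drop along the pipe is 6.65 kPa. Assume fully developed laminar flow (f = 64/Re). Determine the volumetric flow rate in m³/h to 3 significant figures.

Q ≈ 1.27 m³/h

For laminar flow, f = 64/Re with Re = ρVD/μ, so Darcy-Weisbach reduces to ΔP = 32μLV/D². Solving for V: V = ΔP·D²/(32μL) = 6650·(0.0338)²/(32·0.127·4.75) = 0.3936 m/s.
Check: Re = ρVD/μ = 898·0.3936·0.0338/0.127 = 94.06 < 2300, so the laminar assumption holds.
Q = V·A = 0.3936·(π/4·0.0338²) = 0.0003531 m³/s = 1.27 m³/h.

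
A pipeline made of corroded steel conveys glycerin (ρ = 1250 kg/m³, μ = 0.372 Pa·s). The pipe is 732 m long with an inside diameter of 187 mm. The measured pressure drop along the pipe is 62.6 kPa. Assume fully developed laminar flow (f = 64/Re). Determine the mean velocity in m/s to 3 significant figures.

V ≈ 0.251 m/s

For laminar flow, f = 64/Re with Re = ρVD/μ, so Darcy-Weisbach reduces to ΔP = 32μLV/D². Solving for V: V = ΔP·D²/(32μL) = 6.26e+04·(0.187)²/(32·0.372·732) = 0.2512 m/s.
Check: Re = ρVD/μ = 1250·0.2512·0.187/0.372 = 157.9 < 2300, so the laminar assumption holds.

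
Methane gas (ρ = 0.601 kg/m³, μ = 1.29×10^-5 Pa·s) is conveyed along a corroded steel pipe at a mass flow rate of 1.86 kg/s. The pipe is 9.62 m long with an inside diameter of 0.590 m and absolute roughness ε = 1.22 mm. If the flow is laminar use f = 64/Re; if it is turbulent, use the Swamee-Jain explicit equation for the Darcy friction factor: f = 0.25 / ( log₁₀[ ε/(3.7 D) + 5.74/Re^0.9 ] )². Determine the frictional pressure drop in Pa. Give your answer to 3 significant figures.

A = πD²/4 = π(0.59)²/4 = 0.2734 m²; mean velocity V = ṁ/(ρA) = 1.86/(0.601 · 0.2734) = 11.32 m/s.
Reynolds number Re = ρVD/μ = 0.601 · 11.32 · 0.59 / 1.29e-05 = 3.112e+05.
Re > 4000 → turbulent. Relative roughness ε/D = 0.00122/0.59 = 0.00207. Swamee-Jain: f = 0.25/(log₁₀[0.00207/3.7 + 5.74/3.112e+05^0.9])² = 0.25/(log₁₀[0.000559 + 6.53e-05])² = 0.25/(-3.205)² = 0.02434.
Darcy-Weisbach: ΔP = f(L/D)(ρV²/2) = 0.02434·(9.62/0.59)·(0.601·11.32²/2) = 0.02434·16.31·38.51 = 15.28 Pa.

ΔP ≈ 15.3 Pa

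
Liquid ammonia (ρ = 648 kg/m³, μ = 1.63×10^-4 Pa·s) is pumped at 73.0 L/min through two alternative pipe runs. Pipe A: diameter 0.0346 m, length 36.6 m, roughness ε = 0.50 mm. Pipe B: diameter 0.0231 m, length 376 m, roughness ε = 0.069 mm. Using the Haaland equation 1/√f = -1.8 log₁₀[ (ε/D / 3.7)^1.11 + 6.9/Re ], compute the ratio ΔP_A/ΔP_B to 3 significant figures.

Pipe A: V = Q/A = 0.001217/0.0009402 = 1.294 m/s; Re = 1.78e+05; ε/D = 0.0145; Haaland → f = 0.04345; ΔP_A = f(L/D)(ρV²/2) = 2.493e+04 Pa.
Pipe B: V = Q/A = 0.001217/0.0004191 = 2.903 m/s; Re = 2.666e+05; ε/D = 0.00299; Haaland → f = 0.02664; ΔP_B = f(L/D)(ρV²/2) = 1.184e+06 Pa.
ΔP_A/ΔP_B = 2.493e+04/1.184e+06 = 0.0211.

ΔP_A/ΔP_B ≈ 0.0211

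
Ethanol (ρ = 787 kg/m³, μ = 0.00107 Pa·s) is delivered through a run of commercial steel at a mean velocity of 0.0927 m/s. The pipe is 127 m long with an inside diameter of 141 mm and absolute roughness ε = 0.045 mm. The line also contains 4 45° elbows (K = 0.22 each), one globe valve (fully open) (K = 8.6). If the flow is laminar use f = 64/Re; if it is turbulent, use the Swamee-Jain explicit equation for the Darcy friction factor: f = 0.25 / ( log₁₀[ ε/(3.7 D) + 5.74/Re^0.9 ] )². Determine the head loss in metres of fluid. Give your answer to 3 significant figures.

Reynolds number Re = ρVD/μ = 787 · 0.0927 · 0.141 / 0.00107 = 9614.
Re > 4000 → turbulent. Relative roughness ε/D = 4.5e-05/0.141 = 0.000319. Swamee-Jain: f = 0.25/(log₁₀[0.000319/3.7 + 5.74/9614^0.9])² = 0.25/(log₁₀[8.63e-05 + 0.00149])² = 0.25/(-2.801)² = 0.03186.
Total minor-loss coefficient ΣK = 4·0.22 + 1·8.6 = 9.48.
ΔP = [f·L/D + ΣK]·(ρV²/2) = [0.03186·127/0.141 + 9.48]·(787·0.0927²/2) = [28.69 + 9.48]·3.381 = 129.1 Pa.
Head loss h_f = ΔP/(ρg) = 129.1/(787·9.81) = 0.0167 m.

h_f ≈ 0.0167 m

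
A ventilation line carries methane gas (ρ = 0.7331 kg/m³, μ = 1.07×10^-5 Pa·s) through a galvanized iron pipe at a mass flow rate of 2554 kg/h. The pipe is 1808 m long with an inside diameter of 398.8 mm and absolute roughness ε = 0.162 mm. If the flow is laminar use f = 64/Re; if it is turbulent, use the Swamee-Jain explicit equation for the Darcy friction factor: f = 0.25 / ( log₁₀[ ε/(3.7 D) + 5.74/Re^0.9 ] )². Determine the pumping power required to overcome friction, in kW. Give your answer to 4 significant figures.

ṁ = 2554 kg/h = 2554/3600 = 0.7094 kg/s.
A = πD²/4 = π(0.3988)²/4 = 0.1249 m²; mean velocity V = ṁ/(ρA) = 0.7094/(0.7331 · 0.1249) = 7.747 m/s.
Reynolds number Re = ρVD/μ = 0.7331 · 7.747 · 0.3988 / 1.07e-05 = 2.117e+05.
Re > 4000 → turbulent. Relative roughness ε/D = 0.000162/0.3988 = 0.000406. Swamee-Jain: f = 0.25/(log₁₀[0.000406/3.7 + 5.74/2.117e+05^0.9])² = 0.25/(log₁₀[0.00011 + 9.24e-05])² = 0.25/(-3.694)² = 0.01832.
Darcy-Weisbach: ΔP = f(L/D)(ρV²/2) = 0.01832·(1808/0.3988)·(0.7331·7.747²/2) = 0.01832·4534·22 = 1827 Pa.
Q = ṁ/ρ = 0.7094/0.7331 = 0.9677 m³/s.
Pumping power P = QΔP = 0.9677·1827 = 1768.2 W = 1.768 kW.

P ≈ 1.768 kW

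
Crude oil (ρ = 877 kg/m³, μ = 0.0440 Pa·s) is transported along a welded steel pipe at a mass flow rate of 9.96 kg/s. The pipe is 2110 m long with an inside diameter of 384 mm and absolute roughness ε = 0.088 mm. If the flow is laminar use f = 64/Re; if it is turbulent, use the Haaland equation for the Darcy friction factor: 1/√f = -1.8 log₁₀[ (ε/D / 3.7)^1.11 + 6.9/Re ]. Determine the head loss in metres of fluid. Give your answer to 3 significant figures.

h_f ≈ 0.230 m

A = πD²/4 = π(0.384)²/4 = 0.1158 m²; mean velocity V = ṁ/(ρA) = 9.96/(877 · 0.1158) = 0.09806 m/s.
Reynolds number Re = ρVD/μ = 877 · 0.09806 · 0.384 / 0.044 = 750.6.
Re < 2300 → laminar flow, so f = 64/Re = 64/750.6 = 0.08527 (the turbulent correlation is not needed).
Darcy-Weisbach: ΔP = f(L/D)(ρV²/2) = 0.08527·(2110/0.384)·(877·0.09806²/2) = 0.08527·5495·4.217 = 1976 Pa.
Head loss h_f = ΔP/(ρg) = 1976/(877·9.81) = 0.230 m.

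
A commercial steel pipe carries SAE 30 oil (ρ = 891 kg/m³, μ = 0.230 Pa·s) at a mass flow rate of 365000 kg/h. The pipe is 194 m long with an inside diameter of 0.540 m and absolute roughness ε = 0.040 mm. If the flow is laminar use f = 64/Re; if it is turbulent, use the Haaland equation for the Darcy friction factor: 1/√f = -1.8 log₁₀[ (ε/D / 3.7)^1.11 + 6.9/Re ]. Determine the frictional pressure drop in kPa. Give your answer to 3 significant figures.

ΔP ≈ 2.43 kPa

ṁ = 365000 kg/h = 365000/3600 = 101.4 kg/s.
A = πD²/4 = π(0.54)²/4 = 0.229 m²; mean velocity V = ṁ/(ρA) = 101.4/(891 · 0.229) = 0.4969 m/s.
Reynolds number Re = ρVD/μ = 891 · 0.4969 · 0.54 / 0.23 = 1039.
Re < 2300 → laminar flow, so f = 64/Re = 64/1039 = 0.06157 (the turbulent correlation is not needed).
Darcy-Weisbach: ΔP = f(L/D)(ρV²/2) = 0.06157·(194/0.54)·(891·0.4969²/2) = 0.06157·359.3·110 = 2433 Pa.
ΔP = 2433 Pa = 2.43 kPa.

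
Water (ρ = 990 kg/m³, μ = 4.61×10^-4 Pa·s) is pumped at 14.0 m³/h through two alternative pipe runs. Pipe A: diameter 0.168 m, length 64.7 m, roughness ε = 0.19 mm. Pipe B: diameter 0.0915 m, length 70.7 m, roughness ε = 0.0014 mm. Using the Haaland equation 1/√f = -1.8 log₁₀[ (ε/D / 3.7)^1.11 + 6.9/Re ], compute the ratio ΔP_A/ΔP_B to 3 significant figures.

ΔP_A/ΔP_B ≈ 0.0592

Pipe A: V = Q/A = 0.003889/0.02217 = 0.1754 m/s; Re = 6.329e+04; ε/D = 0.00113; Haaland → f = 0.02343; ΔP_A = f(L/D)(ρV²/2) = 137.4 Pa.
Pipe B: V = Q/A = 0.003889/0.006576 = 0.5914 m/s; Re = 1.162e+05; ε/D = 1.53e-05; Haaland → f = 0.01734; ΔP_B = f(L/D)(ρV²/2) = 2320 Pa.
ΔP_A/ΔP_B = 137.4/2320 = 0.0592.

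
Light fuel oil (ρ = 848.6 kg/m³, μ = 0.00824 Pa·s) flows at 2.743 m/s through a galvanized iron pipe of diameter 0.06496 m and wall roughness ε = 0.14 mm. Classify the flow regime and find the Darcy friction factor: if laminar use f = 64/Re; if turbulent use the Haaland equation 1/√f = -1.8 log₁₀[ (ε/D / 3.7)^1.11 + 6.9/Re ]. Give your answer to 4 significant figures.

f ≈ 0.03016

Re = ρVD/μ = 848.6·2.743·0.06496/0.00824 = 1.835e+04.
Re > 4000 → turbulent. ε/D = 0.00014/0.06496 = 0.00216; Haaland: 1/√f = -1.8 log₁₀[0.000257 + 0.000376] = 5.758, so f = 0.03016.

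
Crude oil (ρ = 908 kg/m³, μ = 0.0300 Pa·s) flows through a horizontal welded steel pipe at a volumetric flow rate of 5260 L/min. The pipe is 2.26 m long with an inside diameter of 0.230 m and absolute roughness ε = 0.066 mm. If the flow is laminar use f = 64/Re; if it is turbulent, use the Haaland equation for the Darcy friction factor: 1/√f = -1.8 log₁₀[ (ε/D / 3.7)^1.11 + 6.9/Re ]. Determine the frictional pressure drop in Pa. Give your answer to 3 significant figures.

Q = 5260 L/min = 5260/60000 = 0.08767 m³/s.
Cross-sectional area A = πD²/4 = π(0.23)²/4 = 0.04155 m²; mean velocity V = Q/A = 0.08767/0.04155 = 2.11 m/s.
Reynolds number Re = ρVD/μ = 908 · 2.11 · 0.23 / 0.03 = 1.469e+04.
Re > 4000 → turbulent. Relative roughness ε/D = 6.6e-05/0.23 = 0.000287. Haaland: 1/√f = -1.8 log₁₀[(0.000287/3.7)^1.11 + 6.9/1.469e+04] = -1.8 log₁₀[2.74e-05 + 0.00047] = 5.946, so f = 0.02828.
Darcy-Weisbach: ΔP = f(L/D)(ρV²/2) = 0.02828·(2.26/0.23)·(908·2.11²/2) = 0.02828·9.826·2021 = 561.7 Pa.

ΔP ≈ 562 Pa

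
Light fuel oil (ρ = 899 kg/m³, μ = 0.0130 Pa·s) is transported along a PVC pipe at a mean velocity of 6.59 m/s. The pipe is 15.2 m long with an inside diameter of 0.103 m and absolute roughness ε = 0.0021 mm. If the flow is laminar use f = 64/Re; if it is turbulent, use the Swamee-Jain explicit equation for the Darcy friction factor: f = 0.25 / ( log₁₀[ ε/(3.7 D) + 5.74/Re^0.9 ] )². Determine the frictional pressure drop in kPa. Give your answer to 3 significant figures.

Reynolds number Re = ρVD/μ = 899 · 6.59 · 0.103 / 0.013 = 4.694e+04.
Re > 4000 → turbulent. Relative roughness ε/D = 2.1e-06/0.103 = 2.04e-05. Swamee-Jain: f = 0.25/(log₁₀[2.04e-05/3.7 + 5.74/4.694e+04^0.9])² = 0.25/(log₁₀[5.51e-06 + 0.000359])² = 0.25/(-3.439)² = 0.02114.
Darcy-Weisbach: ΔP = f(L/D)(ρV²/2) = 0.02114·(15.2/0.103)·(899·6.59²/2) = 0.02114·147.6·1.952e+04 = 6.09e+04 Pa.
ΔP = 6.09e+04 Pa = 60.9 kPa.

ΔP ≈ 60.9 kPa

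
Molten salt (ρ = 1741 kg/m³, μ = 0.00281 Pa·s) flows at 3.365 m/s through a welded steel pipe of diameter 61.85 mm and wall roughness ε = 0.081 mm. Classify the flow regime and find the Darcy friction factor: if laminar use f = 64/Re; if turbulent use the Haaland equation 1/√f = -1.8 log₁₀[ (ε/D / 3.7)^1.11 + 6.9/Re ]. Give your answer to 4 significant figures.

Re = ρVD/μ = 1741·3.365·0.06185/0.00281 = 1.289e+05.
Re > 4000 → turbulent. ε/D = 8.1e-05/0.06185 = 0.00131; Haaland: 1/√f = -1.8 log₁₀[0.000148 + 5.35e-05] = 6.654, so f = 0.02259.

f ≈ 0.02259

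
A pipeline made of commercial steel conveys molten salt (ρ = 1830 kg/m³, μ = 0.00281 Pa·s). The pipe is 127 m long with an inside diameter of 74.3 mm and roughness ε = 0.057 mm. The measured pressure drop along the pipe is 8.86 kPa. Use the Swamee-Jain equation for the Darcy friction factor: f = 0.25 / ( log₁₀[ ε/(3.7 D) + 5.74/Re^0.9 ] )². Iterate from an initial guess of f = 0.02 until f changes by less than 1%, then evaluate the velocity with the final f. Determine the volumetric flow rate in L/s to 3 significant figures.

Q ≈ 1.98 L/s

Rearranging Darcy-Weisbach: V = √(2·ΔP·D/(f·L·ρ)). With ε/D = 5.7e-05/0.0743 = 0.000767, iterate starting from f = 0.02:
  f = 0.02 → V = √(2·8860·0.0743/(0.02·127·1830)) = 0.5322 m/s; Re = ρVD/μ = 2.575e+04; f → 0.02627
  f = 0.02627 → V = 0.4643 m/s; Re = 2.247e+04; f → 0.02698
  f = 0.02698 → V = 0.4583 m/s; Re = 2.217e+04; f → 0.02705
Converged (Δf/f < 1%). With the final f = 0.02705: V = √(2·8860·0.0743/(0.02705·127·1830)) = 0.4577 m/s.
Q = V·A = 0.4577·(π/4·0.0743²) = 0.001984 m³/s = 1.98 L/s.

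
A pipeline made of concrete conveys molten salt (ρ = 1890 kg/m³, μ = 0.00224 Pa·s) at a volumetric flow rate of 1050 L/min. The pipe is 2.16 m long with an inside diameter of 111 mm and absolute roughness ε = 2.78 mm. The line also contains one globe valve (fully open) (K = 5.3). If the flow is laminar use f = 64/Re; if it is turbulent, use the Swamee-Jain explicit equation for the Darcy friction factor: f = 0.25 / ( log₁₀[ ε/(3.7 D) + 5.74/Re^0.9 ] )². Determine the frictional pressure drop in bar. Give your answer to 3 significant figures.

ΔP ≈ 0.196 bar

Q = 1050 L/min = 1050/60000 = 0.0175 m³/s.
Cross-sectional area A = πD²/4 = π(0.111)²/4 = 0.009677 m²; mean velocity V = Q/A = 0.0175/0.009677 = 1.808 m/s.
Reynolds number Re = ρVD/μ = 1890 · 1.808 · 0.111 / 0.00224 = 1.694e+05.
Re > 4000 → turbulent. Relative roughness ε/D = 0.00278/0.111 = 0.025. Swamee-Jain: f = 0.25/(log₁₀[0.025/3.7 + 5.74/1.694e+05^0.9])² = 0.25/(log₁₀[0.00677 + 0.000113])² = 0.25/(-2.162)² = 0.05347.
Total minor-loss coefficient ΣK = 1·5.3 = 5.3.
ΔP = [f·L/D + ΣK]·(ρV²/2) = [0.05347·2.16/0.111 + 5.3]·(1890·1.808²/2) = [1.041 + 5.3]·3091 = 1.96e+04 Pa.
ΔP = 1.96e+04 Pa = 0.196 bar.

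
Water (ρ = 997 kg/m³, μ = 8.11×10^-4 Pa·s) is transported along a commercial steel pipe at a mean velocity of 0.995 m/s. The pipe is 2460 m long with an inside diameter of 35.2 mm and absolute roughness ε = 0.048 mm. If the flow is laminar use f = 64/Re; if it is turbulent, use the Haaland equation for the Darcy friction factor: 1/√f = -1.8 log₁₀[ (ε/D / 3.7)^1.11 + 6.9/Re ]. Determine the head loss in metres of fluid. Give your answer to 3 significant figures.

h_f ≈ 88.7 m

Reynolds number Re = ρVD/μ = 997 · 0.995 · 0.0352 / 0.000811 = 4.306e+04.
Re > 4000 → turbulent. Relative roughness ε/D = 4.8e-05/0.0352 = 0.00136. Haaland: 1/√f = -1.8 log₁₀[(0.00136/3.7)^1.11 + 6.9/4.306e+04] = -1.8 log₁₀[0.000154 + 0.00016] = 6.304, so f = 0.02517.
Darcy-Weisbach: ΔP = f(L/D)(ρV²/2) = 0.02517·(2460/0.0352)·(997·0.995²/2) = 0.02517·6.989e+04·493.5 = 8.68e+05 Pa.
Head loss h_f = ΔP/(ρg) = 8.68e+05/(997·9.81) = 88.7 m.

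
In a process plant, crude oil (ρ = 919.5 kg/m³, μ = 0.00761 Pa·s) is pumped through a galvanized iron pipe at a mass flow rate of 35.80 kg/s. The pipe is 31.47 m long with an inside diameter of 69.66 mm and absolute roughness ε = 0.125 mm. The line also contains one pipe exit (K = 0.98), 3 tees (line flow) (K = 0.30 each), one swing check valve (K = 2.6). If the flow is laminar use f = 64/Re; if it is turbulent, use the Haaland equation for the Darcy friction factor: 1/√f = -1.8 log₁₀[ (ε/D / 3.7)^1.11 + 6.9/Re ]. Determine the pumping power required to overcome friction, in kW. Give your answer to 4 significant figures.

A = πD²/4 = π(0.06966)²/4 = 0.003811 m²; mean velocity V = ṁ/(ρA) = 35.8/(919.5 · 0.003811) = 10.22 m/s.
Reynolds number Re = ρVD/μ = 919.5 · 10.22 · 0.06966 / 0.00761 = 8.599e+04.
Re > 4000 → turbulent. Relative roughness ε/D = 0.000125/0.06966 = 0.00179. Haaland: 1/√f = -1.8 log₁₀[(0.00179/3.7)^1.11 + 6.9/8.599e+04] = -1.8 log₁₀[0.000209 + 8.02e-05] = 6.368, so f = 0.02466.
Total minor-loss coefficient ΣK = 1·0.98 + 3·0.3 + 1·2.6 = 4.48.
ΔP = [f·L/D + ΣK]·(ρV²/2) = [0.02466·31.47/0.06966 + 4.48]·(919.5·10.22²/2) = [11.14 + 4.48]·4.798e+04 = 7.494e+05 Pa.
Q = ṁ/ρ = 35.8/919.5 = 0.03893 m³/s.
Pumping power P = QΔP = 0.03893·7.494e+05 = 29178 W = 29.18 kW.

P ≈ 29.18 kW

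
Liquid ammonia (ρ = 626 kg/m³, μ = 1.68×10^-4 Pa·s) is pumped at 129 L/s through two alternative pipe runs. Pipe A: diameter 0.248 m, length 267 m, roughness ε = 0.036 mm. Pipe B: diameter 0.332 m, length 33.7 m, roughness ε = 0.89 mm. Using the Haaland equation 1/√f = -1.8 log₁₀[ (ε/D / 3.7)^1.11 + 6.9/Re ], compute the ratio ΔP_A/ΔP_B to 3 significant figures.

Pipe A: V = Q/A = 0.129/0.04831 = 2.671 m/s; Re = 2.468e+06; ε/D = 0.000145; Haaland → f = 0.01336; ΔP_A = f(L/D)(ρV²/2) = 3.212e+04 Pa.
Pipe B: V = Q/A = 0.129/0.08657 = 1.49 m/s; Re = 1.843e+06; ε/D = 0.00268; Haaland → f = 0.02548; ΔP_B = f(L/D)(ρV²/2) = 1798 Pa.
ΔP_A/ΔP_B = 3.212e+04/1798 = 17.9.

ΔP_A/ΔP_B ≈ 17.9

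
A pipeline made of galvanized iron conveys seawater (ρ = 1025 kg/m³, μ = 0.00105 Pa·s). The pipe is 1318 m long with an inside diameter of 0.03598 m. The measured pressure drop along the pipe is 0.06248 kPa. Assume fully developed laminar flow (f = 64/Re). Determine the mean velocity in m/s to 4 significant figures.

V ≈ 0.001826 m/s

For laminar flow, f = 64/Re with Re = ρVD/μ, so Darcy-Weisbach reduces to ΔP = 32μLV/D². Solving for V: V = ΔP·D²/(32μL) = 62.48·(0.03598)²/(32·0.00105·1318) = 0.001826 m/s.
Check: Re = ρVD/μ = 1025·0.001826·0.03598/0.00105 = 64.15 < 2300, so the laminar assumption holds.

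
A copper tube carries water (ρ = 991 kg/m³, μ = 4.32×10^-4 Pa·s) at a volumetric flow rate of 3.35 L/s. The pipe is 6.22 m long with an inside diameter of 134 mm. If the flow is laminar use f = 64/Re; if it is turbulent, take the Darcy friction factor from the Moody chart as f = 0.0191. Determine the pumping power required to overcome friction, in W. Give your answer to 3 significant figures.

P ≈ 0.0830 W

Q = 3.35 L/s = 3.35/1000 = 0.00335 m³/s.
Cross-sectional area A = πD²/4 = π(0.134)²/4 = 0.0141 m²; mean velocity V = Q/A = 0.00335/0.0141 = 0.2375 m/s.
Reynolds number Re = ρVD/μ = 991 · 0.2375 · 0.134 / 0.000432 = 7.302e+04.
Re > 4000 → turbulent; use the Moody-chart value f = 0.0191.
Darcy-Weisbach: ΔP = f(L/D)(ρV²/2) = 0.0191·(6.22/0.134)·(991·0.2375²/2) = 0.0191·46.42·27.96 = 24.79 Pa.
Pumping power P = QΔP = 0.00335·24.79 = 0.08304 W = 0.0830 W.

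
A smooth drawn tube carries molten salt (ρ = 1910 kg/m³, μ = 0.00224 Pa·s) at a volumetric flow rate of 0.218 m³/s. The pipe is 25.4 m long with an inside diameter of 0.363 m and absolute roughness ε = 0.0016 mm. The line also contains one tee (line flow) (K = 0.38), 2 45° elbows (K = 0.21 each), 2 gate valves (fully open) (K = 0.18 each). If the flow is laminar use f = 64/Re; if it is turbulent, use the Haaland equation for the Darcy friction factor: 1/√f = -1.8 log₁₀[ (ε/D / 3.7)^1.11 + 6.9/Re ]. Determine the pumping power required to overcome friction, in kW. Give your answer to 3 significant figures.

Cross-sectional area A = πD²/4 = π(0.363)²/4 = 0.1035 m²; mean velocity V = Q/A = 0.218/0.1035 = 2.106 m/s.
Reynolds number Re = ρVD/μ = 1910 · 2.106 · 0.363 / 0.00224 = 6.52e+05.
Re > 4000 → turbulent. Relative roughness ε/D = 1.6e-06/0.363 = 4.41e-06. Haaland: 1/√f = -1.8 log₁₀[(4.41e-06/3.7)^1.11 + 6.9/6.52e+05] = -1.8 log₁₀[2.66e-07 + 1.06e-05] = 8.936, so f = 0.01252.
Total minor-loss coefficient ΣK = 1·0.38 + 2·0.21 + 2·0.18 = 1.16.
ΔP = [f·L/D + ΣK]·(ρV²/2) = [0.01252·25.4/0.363 + 1.16]·(1910·2.106²/2) = [0.8762 + 1.16]·4238 = 8628 Pa.
Pumping power P = QΔP = 0.218·8628 = 1881 W = 1.88 kW.

P ≈ 1.88 kW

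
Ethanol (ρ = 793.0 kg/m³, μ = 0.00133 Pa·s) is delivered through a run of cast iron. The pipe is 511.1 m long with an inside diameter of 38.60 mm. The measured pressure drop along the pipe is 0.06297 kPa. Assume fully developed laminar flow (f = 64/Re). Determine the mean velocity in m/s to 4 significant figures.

For laminar flow, f = 64/Re with Re = ρVD/μ, so Darcy-Weisbach reduces to ΔP = 32μLV/D². Solving for V: V = ΔP·D²/(32μL) = 62.97·(0.0386)²/(32·0.00133·511.1) = 0.004313 m/s.
Check: Re = ρVD/μ = 793·0.004313·0.0386/0.00133 = 99.27 < 2300, so the laminar assumption holds.

V ≈ 0.004313 m/s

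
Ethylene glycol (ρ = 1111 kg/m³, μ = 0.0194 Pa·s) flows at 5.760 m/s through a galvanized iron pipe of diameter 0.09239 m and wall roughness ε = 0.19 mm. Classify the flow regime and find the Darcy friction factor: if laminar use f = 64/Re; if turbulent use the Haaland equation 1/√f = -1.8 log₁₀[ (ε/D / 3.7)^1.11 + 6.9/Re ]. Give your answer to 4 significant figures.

Re = ρVD/μ = 1111·5.76·0.09239/0.0194 = 3.048e+04.
Re > 4000 → turbulent. ε/D = 0.00019/0.09239 = 0.00206; Haaland: 1/√f = -1.8 log₁₀[0.000244 + 0.000226] = 5.99, so f = 0.02787.

f ≈ 0.02787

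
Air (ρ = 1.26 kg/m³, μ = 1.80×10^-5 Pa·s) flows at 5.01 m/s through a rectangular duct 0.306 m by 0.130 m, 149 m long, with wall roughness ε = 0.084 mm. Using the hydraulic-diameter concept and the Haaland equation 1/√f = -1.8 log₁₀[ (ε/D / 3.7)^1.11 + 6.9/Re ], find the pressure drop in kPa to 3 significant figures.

Hydraulic diameter D_h = 4A/P = 4·(0.306·0.13)/(2·(0.306+0.13)) = 0.1591/0.872 = 0.1825 m.
Re = ρVD_h/μ = 1.26·5.01·0.1825/1.8e-05 = 6.399e+04.
ε/D_h = 8.4e-05/0.1825 = 0.00046; Haaland gives 1/√f = -1.8 log₁₀[4.63e-05+0.000108] = 6.862, so f = 0.02124.
ΔP = f(L/D_h)(ρV²/2) = 0.02124·149/0.1825·15.81 = 274.2 Pa.
ΔP = 0.274 kPa.

ΔP ≈ 0.274 kPa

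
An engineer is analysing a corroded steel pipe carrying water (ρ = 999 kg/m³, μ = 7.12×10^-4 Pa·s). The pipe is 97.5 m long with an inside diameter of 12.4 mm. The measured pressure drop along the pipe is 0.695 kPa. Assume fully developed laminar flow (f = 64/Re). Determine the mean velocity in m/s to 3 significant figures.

For laminar flow, f = 64/Re with Re = ρVD/μ, so Darcy-Weisbach reduces to ΔP = 32μLV/D². Solving for V: V = ΔP·D²/(32μL) = 695·(0.0124)²/(32·0.000712·97.5) = 0.04811 m/s.
Check: Re = ρVD/μ = 999·0.04811·0.0124/0.000712 = 837 < 2300, so the laminar assumption holds.

V ≈ 0.0481 m/s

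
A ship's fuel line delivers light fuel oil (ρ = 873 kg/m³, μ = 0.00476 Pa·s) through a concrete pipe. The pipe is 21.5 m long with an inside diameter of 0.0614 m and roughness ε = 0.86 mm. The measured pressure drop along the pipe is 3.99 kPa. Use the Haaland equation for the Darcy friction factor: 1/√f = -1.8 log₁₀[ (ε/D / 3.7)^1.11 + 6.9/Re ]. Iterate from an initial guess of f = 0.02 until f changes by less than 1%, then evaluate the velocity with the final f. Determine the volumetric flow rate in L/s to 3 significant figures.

Q ≈ 2.19 L/s

Rearranging Darcy-Weisbach: V = √(2·ΔP·D/(f·L·ρ)). With ε/D = 0.00086/0.0614 = 0.014, iterate starting from f = 0.02:
  f = 0.02 → V = √(2·3990·0.0614/(0.02·21.5·873)) = 1.142 m/s; Re = ρVD/μ = 1.287e+04; f → 0.0461
  f = 0.0461 → V = 0.7525 m/s; Re = 8473; f → 0.04773
  f = 0.04773 → V = 0.7396 m/s; Re = 8328; f → 0.04781
Converged (Δf/f < 1%). With the final f = 0.04781: V = √(2·3990·0.0614/(0.04781·21.5·873)) = 0.7389 m/s.
Q = V·A = 0.7389·(π/4·0.0614²) = 0.002188 m³/s = 2.19 L/s.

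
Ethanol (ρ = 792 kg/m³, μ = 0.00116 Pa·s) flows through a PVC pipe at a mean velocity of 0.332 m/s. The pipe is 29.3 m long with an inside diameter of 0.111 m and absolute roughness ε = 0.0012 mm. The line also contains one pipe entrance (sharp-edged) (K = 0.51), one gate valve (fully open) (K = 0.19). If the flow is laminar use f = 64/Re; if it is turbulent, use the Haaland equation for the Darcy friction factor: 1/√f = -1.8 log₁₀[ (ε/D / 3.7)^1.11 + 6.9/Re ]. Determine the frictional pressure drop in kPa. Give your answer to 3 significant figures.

ΔP ≈ 0.311 kPa

Reynolds number Re = ρVD/μ = 792 · 0.332 · 0.111 / 0.00116 = 2.516e+04.
Re > 4000 → turbulent. Relative roughness ε/D = 1.2e-06/0.111 = 1.08e-05. Haaland: 1/√f = -1.8 log₁₀[(1.08e-05/3.7)^1.11 + 6.9/2.516e+04] = -1.8 log₁₀[7.19e-07 + 0.000274] = 6.409, so f = 0.02434.
Total minor-loss coefficient ΣK = 1·0.51 + 1·0.19 = 0.7.
ΔP = [f·L/D + ΣK]·(ρV²/2) = [0.02434·29.3/0.111 + 0.7]·(792·0.332²/2) = [6.426 + 0.7]·43.65 = 311 Pa.
ΔP = 311 Pa = 0.311 kPa.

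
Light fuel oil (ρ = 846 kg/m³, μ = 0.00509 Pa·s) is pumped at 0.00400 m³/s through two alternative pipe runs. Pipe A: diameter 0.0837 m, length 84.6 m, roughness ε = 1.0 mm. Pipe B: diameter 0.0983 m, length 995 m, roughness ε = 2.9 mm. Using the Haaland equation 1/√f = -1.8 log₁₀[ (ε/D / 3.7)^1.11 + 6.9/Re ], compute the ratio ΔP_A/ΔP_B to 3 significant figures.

Pipe A: V = Q/A = 0.004/0.005502 = 0.727 m/s; Re = 1.011e+04; ε/D = 0.0119; Haaland → f = 0.04497; ΔP_A = f(L/D)(ρV²/2) = 1.016e+04 Pa.
Pipe B: V = Q/A = 0.004/0.007589 = 0.5271 m/s; Re = 8611; ε/D = 0.0295; Haaland → f = 0.06039; ΔP_B = f(L/D)(ρV²/2) = 7.183e+04 Pa.
ΔP_A/ΔP_B = 1.016e+04/7.183e+04 = 0.141.

ΔP_A/ΔP_B ≈ 0.141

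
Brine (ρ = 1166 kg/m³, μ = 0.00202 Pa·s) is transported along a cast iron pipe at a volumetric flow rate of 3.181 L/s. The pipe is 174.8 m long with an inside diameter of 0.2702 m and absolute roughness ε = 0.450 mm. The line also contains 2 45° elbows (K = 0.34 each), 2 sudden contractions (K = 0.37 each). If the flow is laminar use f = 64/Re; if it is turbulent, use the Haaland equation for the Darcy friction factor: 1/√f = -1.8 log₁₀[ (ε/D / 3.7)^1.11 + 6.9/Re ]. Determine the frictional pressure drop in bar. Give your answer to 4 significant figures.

ΔP ≈ 4.224×10^-4 bar

Q = 3.181 L/s = 3.181/1000 = 0.003181 m³/s.
Cross-sectional area A = πD²/4 = π(0.2702)²/4 = 0.05734 m²; mean velocity V = Q/A = 0.003181/0.05734 = 0.05548 m/s.
Reynolds number Re = ρVD/μ = 1166 · 0.05548 · 0.2702 / 0.00202 = 8652.
Re > 4000 → turbulent. Relative roughness ε/D = 0.00045/0.2702 = 0.00167. Haaland: 1/√f = -1.8 log₁₀[(0.00167/3.7)^1.11 + 6.9/8652] = -1.8 log₁₀[0.000193 + 0.000797] = 5.408, so f = 0.0342.
Total minor-loss coefficient ΣK = 2·0.34 + 2·0.37 = 1.42.
ΔP = [f·L/D + ΣK]·(ρV²/2) = [0.0342·174.8/0.2702 + 1.42]·(1166·0.05548²/2) = [22.12 + 1.42]·1.794 = 42.24 Pa.
ΔP = 42.24 Pa = 4.224×10^-4 bar.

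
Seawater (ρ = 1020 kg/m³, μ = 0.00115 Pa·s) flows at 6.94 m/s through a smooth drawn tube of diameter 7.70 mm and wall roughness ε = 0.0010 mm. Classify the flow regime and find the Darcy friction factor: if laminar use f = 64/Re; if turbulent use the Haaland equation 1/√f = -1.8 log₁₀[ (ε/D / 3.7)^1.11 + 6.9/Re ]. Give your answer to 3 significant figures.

Re = ρVD/μ = 1020·6.94·0.0077/0.00115 = 4.74e+04.
Re > 4000 → turbulent. ε/D = 1e-06/0.0077 = 0.00013; Haaland: 1/√f = -1.8 log₁₀[1.14e-05 + 0.000146] = 6.848, so f = 0.02133.

f ≈ 0.0213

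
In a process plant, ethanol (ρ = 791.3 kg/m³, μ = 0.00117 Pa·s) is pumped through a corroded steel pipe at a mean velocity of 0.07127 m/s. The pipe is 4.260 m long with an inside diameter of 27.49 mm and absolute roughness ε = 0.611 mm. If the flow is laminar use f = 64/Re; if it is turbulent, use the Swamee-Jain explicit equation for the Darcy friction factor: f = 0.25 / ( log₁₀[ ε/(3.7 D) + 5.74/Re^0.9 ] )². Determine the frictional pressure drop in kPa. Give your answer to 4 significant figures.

ΔP ≈ 0.01504 kPa

Reynolds number Re = ρVD/μ = 791.3 · 0.07127 · 0.02749 / 0.00117 = 1325.
Re < 2300 → laminar flow, so f = 64/Re = 64/1325 = 0.0483 (the turbulent correlation is not needed).
Darcy-Weisbach: ΔP = f(L/D)(ρV²/2) = 0.0483·(4.26/0.02749)·(791.3·0.07127²/2) = 0.0483·155·2.01 = 15.04 Pa.
ΔP = 15.04 Pa = 0.01504 kPa.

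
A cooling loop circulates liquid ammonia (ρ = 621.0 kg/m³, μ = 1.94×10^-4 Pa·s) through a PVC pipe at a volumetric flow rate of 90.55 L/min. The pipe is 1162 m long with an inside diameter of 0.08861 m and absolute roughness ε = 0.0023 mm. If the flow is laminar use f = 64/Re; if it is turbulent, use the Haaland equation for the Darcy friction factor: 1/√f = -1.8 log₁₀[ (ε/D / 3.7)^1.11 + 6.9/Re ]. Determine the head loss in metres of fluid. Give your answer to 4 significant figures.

Q = 90.55 L/min = 90.55/60000 = 0.001509 m³/s.
Cross-sectional area A = πD²/4 = π(0.08861)²/4 = 0.006167 m²; mean velocity V = Q/A = 0.001509/0.006167 = 0.2447 m/s.
Reynolds number Re = ρVD/μ = 621 · 0.2447 · 0.08861 / 0.000194 = 6.942e+04.
Re > 4000 → turbulent. Relative roughness ε/D = 2.3e-06/0.08861 = 2.6e-05. Haaland: 1/√f = -1.8 log₁₀[(2.6e-05/3.7)^1.11 + 6.9/6.942e+04] = -1.8 log₁₀[1.9e-06 + 9.94e-05] = 7.19, so f = 0.01934.
Darcy-Weisbach: ΔP = f(L/D)(ρV²/2) = 0.01934·(1162/0.08861)·(621·0.2447²/2) = 0.01934·1.311e+04·18.6 = 4717 Pa.
Head loss h_f = ΔP/(ρg) = 4717/(621·9.81) = 0.7744 m.

h_f ≈ 0.7744 m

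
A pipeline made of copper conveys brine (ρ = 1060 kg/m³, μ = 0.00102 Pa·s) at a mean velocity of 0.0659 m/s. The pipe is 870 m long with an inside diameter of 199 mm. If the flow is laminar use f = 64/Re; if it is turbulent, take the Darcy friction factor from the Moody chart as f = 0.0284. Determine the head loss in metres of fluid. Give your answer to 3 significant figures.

h_f ≈ 0.0275 m

Reynolds number Re = ρVD/μ = 1060 · 0.0659 · 0.199 / 0.00102 = 1.363e+04.
Re > 4000 → turbulent; use the Moody-chart value f = 0.0284.
Darcy-Weisbach: ΔP = f(L/D)(ρV²/2) = 0.0284·(870/0.199)·(1060·0.0659²/2) = 0.0284·4372·2.302 = 285.8 Pa.
Head loss h_f = ΔP/(ρg) = 285.8/(1060·9.81) = 0.0275 m.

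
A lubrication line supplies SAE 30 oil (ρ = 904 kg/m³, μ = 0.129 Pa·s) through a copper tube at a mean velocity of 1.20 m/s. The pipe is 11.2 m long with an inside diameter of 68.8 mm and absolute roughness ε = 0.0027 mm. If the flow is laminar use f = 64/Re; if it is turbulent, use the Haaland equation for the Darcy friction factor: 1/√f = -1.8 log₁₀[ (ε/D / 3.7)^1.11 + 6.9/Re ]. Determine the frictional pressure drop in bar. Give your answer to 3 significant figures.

Reynolds number Re = ρVD/μ = 904 · 1.2 · 0.0688 / 0.129 = 578.6.
Re < 2300 → laminar flow, so f = 64/Re = 64/578.6 = 0.1106 (the turbulent correlation is not needed).
Darcy-Weisbach: ΔP = f(L/D)(ρV²/2) = 0.1106·(11.2/0.0688)·(904·1.2²/2) = 0.1106·162.8·650.9 = 1.172e+04 Pa.
ΔP = 1.172e+04 Pa = 0.117 bar.

ΔP ≈ 0.117 bar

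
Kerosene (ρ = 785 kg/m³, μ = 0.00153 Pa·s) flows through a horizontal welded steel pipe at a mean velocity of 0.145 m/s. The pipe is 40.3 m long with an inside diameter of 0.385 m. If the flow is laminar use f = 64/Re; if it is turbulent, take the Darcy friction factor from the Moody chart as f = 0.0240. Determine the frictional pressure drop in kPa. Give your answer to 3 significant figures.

Reynolds number Re = ρVD/μ = 785 · 0.145 · 0.385 / 0.00153 = 2.864e+04.
Re > 4000 → turbulent; use the Moody-chart value f = 0.0240.
Darcy-Weisbach: ΔP = f(L/D)(ρV²/2) = 0.024·(40.3/0.385)·(785·0.145²/2) = 0.024·104.7·8.252 = 20.73 Pa.
ΔP = 20.73 Pa = 0.0207 kPa.

ΔP ≈ 0.0207 kPa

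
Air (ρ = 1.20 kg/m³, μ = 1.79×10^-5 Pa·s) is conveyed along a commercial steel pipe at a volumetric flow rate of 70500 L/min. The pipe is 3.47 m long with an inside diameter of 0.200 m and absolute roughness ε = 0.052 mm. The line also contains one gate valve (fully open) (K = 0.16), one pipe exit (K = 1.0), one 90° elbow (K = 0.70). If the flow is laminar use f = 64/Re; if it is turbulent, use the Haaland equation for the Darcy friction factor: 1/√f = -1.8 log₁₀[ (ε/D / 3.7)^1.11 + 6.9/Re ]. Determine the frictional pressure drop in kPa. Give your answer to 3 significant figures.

ΔP ≈ 1.79 kPa

Q = 70500 L/min = 70500/60000 = 1.175 m³/s.
Cross-sectional area A = πD²/4 = π(0.2)²/4 = 0.03142 m²; mean velocity V = Q/A = 1.175/0.03142 = 37.4 m/s.
Reynolds number Re = ρVD/μ = 1.2 · 37.4 · 0.2 / 1.79e-05 = 5.015e+05.
Re > 4000 → turbulent. Relative roughness ε/D = 5.2e-05/0.2 = 0.00026. Haaland: 1/√f = -1.8 log₁₀[(0.00026/3.7)^1.11 + 6.9/5.015e+05] = -1.8 log₁₀[2.45e-05 + 1.38e-05] = 7.95, so f = 0.01582.
Total minor-loss coefficient ΣK = 1·0.16 + 1·1 + 1·0.7 = 1.86.
ΔP = [f·L/D + ΣK]·(ρV²/2) = [0.01582·3.47/0.2 + 1.86]·(1.2·37.4²/2) = [0.2745 + 1.86]·839.3 = 1792 Pa.
ΔP = 1792 Pa = 1.79 kPa.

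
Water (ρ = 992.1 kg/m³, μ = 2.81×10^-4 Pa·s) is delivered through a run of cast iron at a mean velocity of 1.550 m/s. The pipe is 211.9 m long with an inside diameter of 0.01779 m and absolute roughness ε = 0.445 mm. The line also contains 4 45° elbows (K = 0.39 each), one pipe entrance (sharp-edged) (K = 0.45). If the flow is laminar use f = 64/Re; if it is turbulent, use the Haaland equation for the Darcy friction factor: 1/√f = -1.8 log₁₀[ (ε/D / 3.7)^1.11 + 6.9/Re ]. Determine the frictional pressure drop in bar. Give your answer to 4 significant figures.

ΔP ≈ 7.625 bar

Reynolds number Re = ρVD/μ = 992.1 · 1.55 · 0.01779 / 0.000281 = 9.735e+04.
Re > 4000 → turbulent. Relative roughness ε/D = 0.000445/0.01779 = 0.025. Haaland: 1/√f = -1.8 log₁₀[(0.025/3.7)^1.11 + 6.9/9.735e+04] = -1.8 log₁₀[0.0039 + 7.09e-05] = 4.322, so f = 0.05354.
Total minor-loss coefficient ΣK = 4·0.39 + 1·0.45 = 2.01.
ΔP = [f·L/D + ΣK]·(ρV²/2) = [0.05354·211.9/0.01779 + 2.01]·(992.1·1.55²/2) = [637.8 + 2.01]·1192 = 7.625e+05 Pa.
ΔP = 7.625e+05 Pa = 7.625 bar.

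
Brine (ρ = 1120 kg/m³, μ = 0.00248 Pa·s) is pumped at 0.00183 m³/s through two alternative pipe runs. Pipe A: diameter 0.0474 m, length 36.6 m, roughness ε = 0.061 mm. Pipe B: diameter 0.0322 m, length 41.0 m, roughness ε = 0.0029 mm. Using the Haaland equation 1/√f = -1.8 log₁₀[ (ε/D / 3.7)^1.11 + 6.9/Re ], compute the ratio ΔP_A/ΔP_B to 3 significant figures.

ΔP_A/ΔP_B ≈ 0.155

Pipe A: V = Q/A = 0.00183/0.001765 = 1.037 m/s; Re = 2.22e+04; ε/D = 0.00129; Haaland → f = 0.02764; ΔP_A = f(L/D)(ρV²/2) = 1.286e+04 Pa.
Pipe B: V = Q/A = 0.00183/0.0008143 = 2.247 m/s; Re = 3.268e+04; ε/D = 9.01e-05; Haaland → f = 0.02304; ΔP_B = f(L/D)(ρV²/2) = 8.296e+04 Pa.
ΔP_A/ΔP_B = 1.286e+04/8.296e+04 = 0.155.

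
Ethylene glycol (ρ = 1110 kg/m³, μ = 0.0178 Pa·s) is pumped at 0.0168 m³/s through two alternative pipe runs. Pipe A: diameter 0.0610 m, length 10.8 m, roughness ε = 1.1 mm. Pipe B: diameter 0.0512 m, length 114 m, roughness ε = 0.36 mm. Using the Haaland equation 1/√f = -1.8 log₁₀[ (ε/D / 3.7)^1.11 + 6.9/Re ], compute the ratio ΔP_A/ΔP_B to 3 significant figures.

ΔP_A/ΔP_B ≈ 0.0528

Pipe A: V = Q/A = 0.0168/0.002922 = 5.749 m/s; Re = 2.187e+04; ε/D = 0.018; Haaland → f = 0.04865; ΔP_A = f(L/D)(ρV²/2) = 1.58e+05 Pa.
Pipe B: V = Q/A = 0.0168/0.002059 = 8.16 m/s; Re = 2.605e+04; ε/D = 0.00703; Haaland → f = 0.03635; ΔP_B = f(L/D)(ρV²/2) = 2.99e+06 Pa.
ΔP_A/ΔP_B = 1.58e+05/2.99e+06 = 0.0528.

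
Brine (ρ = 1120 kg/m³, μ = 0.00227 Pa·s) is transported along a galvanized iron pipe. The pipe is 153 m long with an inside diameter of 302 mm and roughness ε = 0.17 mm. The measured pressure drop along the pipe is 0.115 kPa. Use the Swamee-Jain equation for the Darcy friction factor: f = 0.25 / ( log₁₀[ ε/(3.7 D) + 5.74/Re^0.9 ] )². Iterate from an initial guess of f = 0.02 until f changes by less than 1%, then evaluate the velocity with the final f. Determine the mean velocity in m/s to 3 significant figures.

Rearranging Darcy-Weisbach: V = √(2·ΔP·D/(f·L·ρ)). With ε/D = 0.00017/0.302 = 0.000563, iterate starting from f = 0.02:
  f = 0.02 → V = √(2·115·0.302/(0.02·153·1120)) = 0.1424 m/s; Re = ρVD/μ = 2.121e+04; f → 0.02682
  f = 0.02682 → V = 0.1229 m/s; Re = 1.832e+04; f → 0.02768
  f = 0.02768 → V = 0.121 m/s; Re = 1.803e+04; f → 0.02778
Converged (Δf/f < 1%). With the final f = 0.02778: V = √(2·115·0.302/(0.02778·153·1120)) = 0.1208 m/s.

V ≈ 0.121 m/s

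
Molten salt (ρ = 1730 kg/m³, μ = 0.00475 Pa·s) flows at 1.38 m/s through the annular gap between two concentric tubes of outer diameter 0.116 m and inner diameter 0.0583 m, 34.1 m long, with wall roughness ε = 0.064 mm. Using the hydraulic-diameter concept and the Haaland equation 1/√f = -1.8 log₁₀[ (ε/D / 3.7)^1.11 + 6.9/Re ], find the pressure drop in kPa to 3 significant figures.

ΔP ≈ 25.4 kPa

Hydraulic diameter D_h = 4A/P = D_o - D_i = 0.116 - 0.0583 = 0.0577 m.
Re = ρVD_h/μ = 1730·1.38·0.0577/0.00475 = 2.9e+04.
ε/D_h = 6.4e-05/0.0577 = 0.00111; Haaland gives 1/√f = -1.8 log₁₀[0.000123+0.000238] = 6.197, so f = 0.02604.
ΔP = f(L/D_h)(ρV²/2) = 0.02604·34.1/0.0577·1647 = 2.535e+04 Pa.
ΔP = 25.4 kPa.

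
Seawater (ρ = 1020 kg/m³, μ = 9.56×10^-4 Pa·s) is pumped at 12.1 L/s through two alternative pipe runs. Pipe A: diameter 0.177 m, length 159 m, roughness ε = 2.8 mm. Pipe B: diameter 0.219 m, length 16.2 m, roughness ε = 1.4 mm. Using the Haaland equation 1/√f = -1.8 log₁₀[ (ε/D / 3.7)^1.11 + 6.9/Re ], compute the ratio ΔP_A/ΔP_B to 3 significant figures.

Pipe A: V = Q/A = 0.0121/0.02461 = 0.4918 m/s; Re = 9.287e+04; ε/D = 0.0158; Haaland → f = 0.0451; ΔP_A = f(L/D)(ρV²/2) = 4996 Pa.
Pipe B: V = Q/A = 0.0121/0.03767 = 0.3212 m/s; Re = 7.506e+04; ε/D = 0.00639; Haaland → f = 0.03379; ΔP_B = f(L/D)(ρV²/2) = 131.5 Pa.
ΔP_A/ΔP_B = 4996/131.5 = 38.0.

ΔP_A/ΔP_B ≈ 38.0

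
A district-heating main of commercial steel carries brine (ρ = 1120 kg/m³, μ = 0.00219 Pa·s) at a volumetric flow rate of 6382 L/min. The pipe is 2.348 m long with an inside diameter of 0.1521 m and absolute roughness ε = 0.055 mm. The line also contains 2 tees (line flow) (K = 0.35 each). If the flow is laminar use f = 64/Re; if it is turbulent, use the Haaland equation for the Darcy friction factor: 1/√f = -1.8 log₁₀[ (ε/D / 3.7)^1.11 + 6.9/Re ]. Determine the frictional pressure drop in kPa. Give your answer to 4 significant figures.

ΔP ≈ 18.39 kPa

Q = 6382 L/min = 6382/60000 = 0.1064 m³/s.
Cross-sectional area A = πD²/4 = π(0.1521)²/4 = 0.01817 m²; mean velocity V = Q/A = 0.1064/0.01817 = 5.854 m/s.
Reynolds number Re = ρVD/μ = 1120 · 5.854 · 0.1521 / 0.00219 = 4.554e+05.
Re > 4000 → turbulent. Relative roughness ε/D = 5.5e-05/0.1521 = 0.000362. Haaland: 1/√f = -1.8 log₁₀[(0.000362/3.7)^1.11 + 6.9/4.554e+05] = -1.8 log₁₀[3.54e-05 + 1.52e-05] = 7.733, so f = 0.01672.
Total minor-loss coefficient ΣK = 2·0.35 = 0.7.
ΔP = [f·L/D + ΣK]·(ρV²/2) = [0.01672·2.348/0.1521 + 0.7]·(1120·5.854²/2) = [0.2581 + 0.7]·1.919e+04 = 1.839e+04 Pa.
ΔP = 1.839e+04 Pa = 18.39 kPa.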